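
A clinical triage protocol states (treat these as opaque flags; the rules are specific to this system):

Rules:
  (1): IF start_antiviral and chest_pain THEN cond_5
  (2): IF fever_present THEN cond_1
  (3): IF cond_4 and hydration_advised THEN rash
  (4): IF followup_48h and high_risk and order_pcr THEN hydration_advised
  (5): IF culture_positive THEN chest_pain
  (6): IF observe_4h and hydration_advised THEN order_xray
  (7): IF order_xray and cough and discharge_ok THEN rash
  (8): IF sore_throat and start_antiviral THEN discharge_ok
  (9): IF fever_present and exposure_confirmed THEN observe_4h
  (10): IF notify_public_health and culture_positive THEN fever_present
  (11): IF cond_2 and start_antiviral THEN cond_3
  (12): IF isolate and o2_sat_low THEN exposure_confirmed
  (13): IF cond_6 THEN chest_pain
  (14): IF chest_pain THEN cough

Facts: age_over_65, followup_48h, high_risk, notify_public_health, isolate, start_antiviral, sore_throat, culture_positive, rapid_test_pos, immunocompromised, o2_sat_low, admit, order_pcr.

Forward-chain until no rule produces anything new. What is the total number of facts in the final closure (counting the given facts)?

24

Round 1: (4) [IF followup_48h and high_risk and order_pcr THEN hydration_advised]; (5) [IF culture_positive THEN chest_pain]; (8) [IF sore_throat and start_antiviral THEN discharge_ok]; (10) [IF notify_public_health and culture_positive THEN fever_present]; (12) [IF isolate and o2_sat_low THEN exposure_confirmed]. New: hydration_advised, chest_pain, discharge_ok, fever_present, exposure_confirmed.
Round 2: (1) [IF start_antiviral and chest_pain THEN cond_5]; (2) [IF fever_present THEN cond_1]; (9) [IF fever_present and exposure_confirmed THEN observe_4h]; (14) [IF chest_pain THEN cough]. New: cond_5, cond_1, observe_4h, cough.
Round 3: (6) [IF observe_4h and hydration_advised THEN order_xray]. New: order_xray.
Round 4: (7) [IF order_xray and cough and discharge_ok THEN rash]. New: rash.
Closure: {admit, age_over_65, chest_pain, cond_1, cond_5, cough, culture_positive, discharge_ok, exposure_confirmed, fever_present, followup_48h, high_risk, hydration_advised, immunocompromised, isolate, notify_public_health, o2_sat_low, observe_4h, order_pcr, order_xray, rapid_test_pos, rash, sore_throat, start_antiviral} — 24 facts.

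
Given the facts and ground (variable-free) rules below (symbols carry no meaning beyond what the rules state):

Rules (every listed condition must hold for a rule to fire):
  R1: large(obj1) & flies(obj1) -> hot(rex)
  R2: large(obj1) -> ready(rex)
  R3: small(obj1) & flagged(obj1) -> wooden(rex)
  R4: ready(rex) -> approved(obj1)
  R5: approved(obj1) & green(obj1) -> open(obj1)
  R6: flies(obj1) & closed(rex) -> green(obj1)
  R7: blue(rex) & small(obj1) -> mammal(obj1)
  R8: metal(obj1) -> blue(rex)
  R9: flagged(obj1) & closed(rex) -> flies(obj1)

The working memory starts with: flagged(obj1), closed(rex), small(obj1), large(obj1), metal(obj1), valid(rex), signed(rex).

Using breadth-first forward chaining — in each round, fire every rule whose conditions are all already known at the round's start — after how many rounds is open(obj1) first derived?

3

Round 1 — R2, R3, R8, R9, derive ready(rex), wooden(rex), blue(rex), flies(obj1).
Round 2 — R1, R4, R6, R7, derive hot(rex), approved(obj1), green(obj1), mammal(obj1).
Round 3 — R5, derive open(obj1).
open(obj1) first appears in round 3.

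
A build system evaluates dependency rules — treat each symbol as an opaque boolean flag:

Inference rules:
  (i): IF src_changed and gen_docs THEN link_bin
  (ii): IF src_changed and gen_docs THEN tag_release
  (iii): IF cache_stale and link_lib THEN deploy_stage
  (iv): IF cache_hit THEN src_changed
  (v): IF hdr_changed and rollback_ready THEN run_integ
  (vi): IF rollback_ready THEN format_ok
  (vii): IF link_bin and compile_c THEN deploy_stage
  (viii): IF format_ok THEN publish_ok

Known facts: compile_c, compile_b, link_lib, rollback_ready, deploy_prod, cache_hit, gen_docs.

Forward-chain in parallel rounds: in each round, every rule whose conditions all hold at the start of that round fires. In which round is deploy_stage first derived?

Round 1: (iv) [IF cache_hit THEN src_changed]; (vi) [IF rollback_ready THEN format_ok]. New: src_changed, format_ok.
Round 2: (i) [IF src_changed and gen_docs THEN link_bin]; (ii) [IF src_changed and gen_docs THEN tag_release]; (viii) [IF format_ok THEN publish_ok]. New: link_bin, tag_release, publish_ok.
Round 3: (vii) [IF link_bin and compile_c THEN deploy_stage]. New: deploy_stage.
deploy_stage first appears in round 3.

3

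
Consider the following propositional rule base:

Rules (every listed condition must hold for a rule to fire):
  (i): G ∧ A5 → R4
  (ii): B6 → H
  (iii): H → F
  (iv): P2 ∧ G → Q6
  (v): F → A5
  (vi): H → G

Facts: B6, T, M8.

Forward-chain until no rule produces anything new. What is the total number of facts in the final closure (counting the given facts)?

Round 1: (ii) [B6 → H]. New: H.
Round 2: (iii) [H → F]; (vi) [H → G]. New: F, G.
Round 3: (v) [F → A5]. New: A5.
Round 4: (i) [G ∧ A5 → R4]. New: R4.
Closure: {A5, B6, F, G, H, M8, R4, T} — 8 facts.

8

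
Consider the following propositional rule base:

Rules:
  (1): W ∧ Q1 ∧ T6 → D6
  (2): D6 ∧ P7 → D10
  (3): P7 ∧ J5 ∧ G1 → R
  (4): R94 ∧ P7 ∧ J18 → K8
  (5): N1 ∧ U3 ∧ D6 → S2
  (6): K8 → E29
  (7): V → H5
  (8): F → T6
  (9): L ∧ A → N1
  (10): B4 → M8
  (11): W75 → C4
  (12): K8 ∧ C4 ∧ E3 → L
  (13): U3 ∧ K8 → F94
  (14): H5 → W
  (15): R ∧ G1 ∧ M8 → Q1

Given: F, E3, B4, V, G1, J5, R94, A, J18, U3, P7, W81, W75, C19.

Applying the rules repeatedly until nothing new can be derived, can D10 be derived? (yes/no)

yes

Round 1: (3) [P7 ∧ J5 ∧ G1 → R]; (4) [R94 ∧ P7 ∧ J18 → K8]; (7) [V → H5]; (8) [F → T6]; (10) [B4 → M8]; (11) [W75 → C4]. Adds R, K8, H5, T6, M8, C4.
Round 2: (6) [K8 → E29]; (12) [K8 ∧ C4 ∧ E3 → L]; (13) [U3 ∧ K8 → F94]; (14) [H5 → W]; (15) [R ∧ G1 ∧ M8 → Q1]. Adds E29, L, F94, W, Q1.
Round 3: (1) [W ∧ Q1 ∧ T6 → D6]; (9) [L ∧ A → N1]. Adds D6, N1.
Round 4: (2) [D6 ∧ P7 → D10]; (5) [N1 ∧ U3 ∧ D6 → S2]. Adds D10, S2.
D10 appears in round 4, so it is derivable.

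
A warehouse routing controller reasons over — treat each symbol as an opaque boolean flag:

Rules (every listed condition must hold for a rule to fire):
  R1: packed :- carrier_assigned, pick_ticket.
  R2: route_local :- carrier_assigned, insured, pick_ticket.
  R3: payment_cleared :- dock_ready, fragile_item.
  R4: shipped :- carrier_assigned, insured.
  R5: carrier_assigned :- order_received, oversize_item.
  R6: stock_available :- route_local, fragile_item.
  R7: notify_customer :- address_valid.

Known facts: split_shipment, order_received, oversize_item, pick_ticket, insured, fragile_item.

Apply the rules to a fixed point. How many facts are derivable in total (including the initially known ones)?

[1] R5 [carrier_assigned :- order_received, oversize_item.]. ⇒ new: carrier_assigned.
[2] R1 [packed :- carrier_assigned, pick_ticket.]; R2 [route_local :- carrier_assigned, insured, pick_ticket.]; R4 [shipped :- carrier_assigned, insured.]. ⇒ new: packed, route_local, shipped.
[3] R6 [stock_available :- route_local, fragile_item.]. ⇒ new: stock_available.
Closure: {carrier_assigned, fragile_item, insured, order_received, oversize_item, packed, pick_ticket, route_local, shipped, split_shipment, stock_available} — 11 facts.

11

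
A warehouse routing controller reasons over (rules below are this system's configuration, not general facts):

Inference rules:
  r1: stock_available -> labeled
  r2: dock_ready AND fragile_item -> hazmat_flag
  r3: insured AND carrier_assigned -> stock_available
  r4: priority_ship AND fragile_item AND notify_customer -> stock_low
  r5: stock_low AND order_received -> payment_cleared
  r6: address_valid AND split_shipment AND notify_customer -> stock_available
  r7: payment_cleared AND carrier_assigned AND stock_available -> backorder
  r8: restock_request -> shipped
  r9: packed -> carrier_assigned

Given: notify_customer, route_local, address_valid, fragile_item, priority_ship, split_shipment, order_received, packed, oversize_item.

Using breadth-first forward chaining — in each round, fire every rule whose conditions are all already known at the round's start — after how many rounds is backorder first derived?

3

[1] r4 [priority_ship AND fragile_item AND notify_customer -> stock_low]; r6 [address_valid AND split_shipment AND notify_customer -> stock_available]; r9 [packed -> carrier_assigned]. ⇒ new: stock_low, stock_available, carrier_assigned.
[2] r1 [stock_available -> labeled]; r5 [stock_low AND order_received -> payment_cleared]. ⇒ new: labeled, payment_cleared.
[3] r7 [payment_cleared AND carrier_assigned AND stock_available -> backorder]. ⇒ new: backorder.
backorder first appears in round 3.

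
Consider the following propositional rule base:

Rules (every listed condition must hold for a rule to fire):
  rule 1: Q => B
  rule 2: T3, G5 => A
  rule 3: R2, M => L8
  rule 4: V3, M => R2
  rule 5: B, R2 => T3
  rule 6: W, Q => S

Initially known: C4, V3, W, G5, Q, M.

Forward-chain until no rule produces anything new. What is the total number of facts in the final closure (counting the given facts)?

Round 1 — rule 1, rule 4, rule 6, derive B, R2, S.
Round 2 — rule 3, rule 5, derive L8, T3.
Round 3 — rule 2, derive A.
Closure: {A, B, C4, G5, L8, M, Q, R2, S, T3, V3, W} — 12 facts.

12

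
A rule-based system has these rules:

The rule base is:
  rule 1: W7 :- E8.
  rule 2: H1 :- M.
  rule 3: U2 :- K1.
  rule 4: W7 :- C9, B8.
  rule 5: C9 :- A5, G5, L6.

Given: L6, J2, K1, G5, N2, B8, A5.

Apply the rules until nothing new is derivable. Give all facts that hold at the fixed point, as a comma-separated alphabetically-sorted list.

A5, B8, C9, G5, J2, K1, L6, N2, U2, W7

[1] rule 3 [U2 :- K1.]; rule 5 [C9 :- A5, G5, L6.]. ⇒ new: U2, C9.
[2] rule 4 [W7 :- C9, B8.]. ⇒ new: W7.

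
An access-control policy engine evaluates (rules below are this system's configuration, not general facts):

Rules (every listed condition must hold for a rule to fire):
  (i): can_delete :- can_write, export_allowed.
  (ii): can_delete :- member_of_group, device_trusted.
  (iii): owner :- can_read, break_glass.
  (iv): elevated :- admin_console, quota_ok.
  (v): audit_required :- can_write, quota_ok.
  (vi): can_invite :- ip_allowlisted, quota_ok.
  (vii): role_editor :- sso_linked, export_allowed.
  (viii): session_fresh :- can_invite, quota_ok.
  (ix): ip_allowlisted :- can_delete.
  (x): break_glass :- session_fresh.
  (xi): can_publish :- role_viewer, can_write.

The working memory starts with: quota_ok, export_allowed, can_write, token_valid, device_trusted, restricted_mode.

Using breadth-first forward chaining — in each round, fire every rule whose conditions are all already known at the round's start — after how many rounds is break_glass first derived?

5

Round 1: (i) [can_delete :- can_write, export_allowed.]; (v) [audit_required :- can_write, quota_ok.]. Adds can_delete, audit_required.
Round 2: (ix) [ip_allowlisted :- can_delete.]. Adds ip_allowlisted.
Round 3: (vi) [can_invite :- ip_allowlisted, quota_ok.]. Adds can_invite.
Round 4: (viii) [session_fresh :- can_invite, quota_ok.]. Adds session_fresh.
Round 5: (x) [break_glass :- session_fresh.]. Adds break_glass.
break_glass first appears in round 5.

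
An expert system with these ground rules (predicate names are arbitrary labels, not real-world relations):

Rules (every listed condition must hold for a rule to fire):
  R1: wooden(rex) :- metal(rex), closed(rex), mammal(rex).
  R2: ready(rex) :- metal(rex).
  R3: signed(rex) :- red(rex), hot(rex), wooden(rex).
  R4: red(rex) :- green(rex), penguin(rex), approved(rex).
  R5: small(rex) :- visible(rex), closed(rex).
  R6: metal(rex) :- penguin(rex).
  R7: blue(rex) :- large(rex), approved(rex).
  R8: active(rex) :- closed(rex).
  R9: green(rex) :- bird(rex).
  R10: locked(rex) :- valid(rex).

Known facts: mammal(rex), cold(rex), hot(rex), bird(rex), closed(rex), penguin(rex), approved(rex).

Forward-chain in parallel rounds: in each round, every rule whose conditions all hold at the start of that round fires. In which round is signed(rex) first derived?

3

Round 1: R6 [metal(rex) :- penguin(rex).]; R8 [active(rex) :- closed(rex).]; R9 [green(rex) :- bird(rex).]. New: metal(rex), active(rex), green(rex).
Round 2: R1 [wooden(rex) :- metal(rex), closed(rex), mammal(rex).]; R2 [ready(rex) :- metal(rex).]; R4 [red(rex) :- green(rex), penguin(rex), approved(rex).]. New: wooden(rex), ready(rex), red(rex).
Round 3: R3 [signed(rex) :- red(rex), hot(rex), wooden(rex).]. New: signed(rex).
signed(rex) first appears in round 3.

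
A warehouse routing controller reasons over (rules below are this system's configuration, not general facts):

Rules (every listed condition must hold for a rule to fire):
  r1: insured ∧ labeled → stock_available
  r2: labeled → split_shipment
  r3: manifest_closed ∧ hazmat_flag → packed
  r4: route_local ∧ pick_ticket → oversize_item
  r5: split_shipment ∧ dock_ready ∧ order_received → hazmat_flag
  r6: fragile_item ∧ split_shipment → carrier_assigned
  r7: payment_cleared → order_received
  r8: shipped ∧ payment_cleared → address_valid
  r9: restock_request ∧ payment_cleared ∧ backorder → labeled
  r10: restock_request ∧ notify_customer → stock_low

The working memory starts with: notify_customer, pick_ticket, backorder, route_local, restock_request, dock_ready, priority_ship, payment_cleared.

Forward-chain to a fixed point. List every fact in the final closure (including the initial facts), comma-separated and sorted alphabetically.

backorder, dock_ready, hazmat_flag, labeled, notify_customer, order_received, oversize_item, payment_cleared, pick_ticket, priority_ship, restock_request, route_local, split_shipment, stock_low

Round 1 — r4, r7, r9, r10, derive oversize_item, order_received, labeled, stock_low.
Round 2 — r2, derive split_shipment.
Round 3 — r5, derive hazmat_flag.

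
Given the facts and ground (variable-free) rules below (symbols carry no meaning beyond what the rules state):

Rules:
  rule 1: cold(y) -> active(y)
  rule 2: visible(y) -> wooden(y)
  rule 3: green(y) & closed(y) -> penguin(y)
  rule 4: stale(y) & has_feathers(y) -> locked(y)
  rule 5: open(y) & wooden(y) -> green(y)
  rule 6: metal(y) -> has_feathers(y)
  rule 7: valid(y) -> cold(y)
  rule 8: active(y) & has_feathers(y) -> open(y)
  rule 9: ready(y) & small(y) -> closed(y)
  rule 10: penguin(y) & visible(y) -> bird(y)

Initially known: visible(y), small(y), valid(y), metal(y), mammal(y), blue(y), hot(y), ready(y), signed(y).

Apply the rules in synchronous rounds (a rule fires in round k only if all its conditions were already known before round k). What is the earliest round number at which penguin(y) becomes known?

5

Round 1 fires rule 2, rule 6, rule 7, rule 9, giving wooden(y), has_feathers(y), cold(y), closed(y).
Round 2 fires rule 1, giving active(y).
Round 3 fires rule 8, giving open(y).
Round 4 fires rule 5, giving green(y).
Round 5 fires rule 3, giving penguin(y).
penguin(y) first appears in round 5.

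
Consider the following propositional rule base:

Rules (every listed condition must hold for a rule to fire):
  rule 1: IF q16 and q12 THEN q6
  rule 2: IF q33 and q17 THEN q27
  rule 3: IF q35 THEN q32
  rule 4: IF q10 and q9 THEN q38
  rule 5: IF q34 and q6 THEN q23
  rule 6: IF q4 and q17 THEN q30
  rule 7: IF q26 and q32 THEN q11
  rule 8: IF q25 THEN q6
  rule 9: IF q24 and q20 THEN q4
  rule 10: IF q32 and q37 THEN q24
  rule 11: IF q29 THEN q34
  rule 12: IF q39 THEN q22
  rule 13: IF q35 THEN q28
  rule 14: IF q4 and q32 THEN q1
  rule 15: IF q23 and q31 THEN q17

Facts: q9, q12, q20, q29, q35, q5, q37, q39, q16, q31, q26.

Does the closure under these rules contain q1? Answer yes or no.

yes

Round 1: rule 1 [IF q16 and q12 THEN q6]; rule 3 [IF q35 THEN q32]; rule 11 [IF q29 THEN q34]; rule 12 [IF q39 THEN q22]; rule 13 [IF q35 THEN q28]. Adds q6, q32, q34, q22, q28.
Round 2: rule 5 [IF q34 and q6 THEN q23]; rule 7 [IF q26 and q32 THEN q11]; rule 10 [IF q32 and q37 THEN q24]. Adds q23, q11, q24.
Round 3: rule 9 [IF q24 and q20 THEN q4]; rule 15 [IF q23 and q31 THEN q17]. Adds q4, q17.
Round 4: rule 6 [IF q4 and q17 THEN q30]; rule 14 [IF q4 and q32 THEN q1]. Adds q30, q1.
q1 appears in round 4, so it is derivable.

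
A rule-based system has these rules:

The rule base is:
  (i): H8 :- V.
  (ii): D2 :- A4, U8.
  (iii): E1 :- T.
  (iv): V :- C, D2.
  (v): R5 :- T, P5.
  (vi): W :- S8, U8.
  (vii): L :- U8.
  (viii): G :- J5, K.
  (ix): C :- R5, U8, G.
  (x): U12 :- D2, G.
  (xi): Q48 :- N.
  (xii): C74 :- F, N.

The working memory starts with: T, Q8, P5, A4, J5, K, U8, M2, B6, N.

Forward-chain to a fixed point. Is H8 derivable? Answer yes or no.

yes

Round 1: (ii) [D2 :- A4, U8.]; (iii) [E1 :- T.]; (v) [R5 :- T, P5.]; (vii) [L :- U8.]; (viii) [G :- J5, K.]; (xi) [Q48 :- N.]. New: D2, E1, R5, L, G, Q48.
Round 2: (ix) [C :- R5, U8, G.]; (x) [U12 :- D2, G.]. New: C, U12.
Round 3: (iv) [V :- C, D2.]. New: V.
Round 4: (i) [H8 :- V.]. New: H8.
H8 appears in round 4, so it is derivable.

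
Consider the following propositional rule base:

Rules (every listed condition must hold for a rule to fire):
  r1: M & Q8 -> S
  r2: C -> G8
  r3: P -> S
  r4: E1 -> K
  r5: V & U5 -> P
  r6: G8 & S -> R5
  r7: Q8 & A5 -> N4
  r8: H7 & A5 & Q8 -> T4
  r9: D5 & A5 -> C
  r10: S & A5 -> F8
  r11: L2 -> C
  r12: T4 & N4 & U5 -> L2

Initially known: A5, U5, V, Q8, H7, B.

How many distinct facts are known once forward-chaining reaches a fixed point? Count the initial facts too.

Round 1 — r5, r7, r8, derive P, N4, T4.
Round 2 — r3, r12, derive S, L2.
Round 3 — r10, r11, derive F8, C.
Round 4 — r2, derive G8.
Round 5 — r6, derive R5.
Closure: {A5, B, C, F8, G8, H7, L2, N4, P, Q8, R5, S, T4, U5, V} — 15 facts.

15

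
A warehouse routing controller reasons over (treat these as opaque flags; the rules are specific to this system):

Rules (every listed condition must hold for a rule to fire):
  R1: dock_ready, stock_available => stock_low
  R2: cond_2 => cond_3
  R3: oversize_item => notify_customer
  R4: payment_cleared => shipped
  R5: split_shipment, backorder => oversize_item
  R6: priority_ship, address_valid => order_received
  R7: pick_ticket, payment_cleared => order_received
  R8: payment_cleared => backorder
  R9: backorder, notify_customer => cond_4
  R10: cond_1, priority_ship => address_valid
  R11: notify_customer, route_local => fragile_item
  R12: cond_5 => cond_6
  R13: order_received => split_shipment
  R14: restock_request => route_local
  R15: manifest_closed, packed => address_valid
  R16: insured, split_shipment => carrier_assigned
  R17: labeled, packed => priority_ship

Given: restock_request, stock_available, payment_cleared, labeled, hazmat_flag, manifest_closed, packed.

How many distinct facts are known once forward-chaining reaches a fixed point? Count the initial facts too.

18

Round 1 fires R4, R8, R14, R15, R17, giving shipped, backorder, route_local, address_valid, priority_ship.
Round 2 fires R6, giving order_received.
Round 3 fires R13, giving split_shipment.
Round 4 fires R5, giving oversize_item.
Round 5 fires R3, giving notify_customer.
Round 6 fires R9, R11, giving cond_4, fragile_item.
Closure: {address_valid, backorder, cond_4, fragile_item, hazmat_flag, labeled, manifest_closed, notify_customer, order_received, oversize_item, packed, payment_cleared, priority_ship, restock_request, route_local, shipped, split_shipment, stock_available} — 18 facts.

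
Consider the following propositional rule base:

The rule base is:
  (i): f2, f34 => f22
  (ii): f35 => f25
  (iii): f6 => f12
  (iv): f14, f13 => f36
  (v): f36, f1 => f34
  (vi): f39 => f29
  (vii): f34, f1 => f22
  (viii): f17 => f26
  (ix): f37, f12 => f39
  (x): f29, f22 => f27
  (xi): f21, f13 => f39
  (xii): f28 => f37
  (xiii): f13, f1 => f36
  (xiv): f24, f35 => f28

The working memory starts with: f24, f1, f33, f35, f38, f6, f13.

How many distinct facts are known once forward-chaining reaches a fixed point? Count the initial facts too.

17

Round 1: (ii) [f35 => f25]; (iii) [f6 => f12]; (xiii) [f13, f1 => f36]; (xiv) [f24, f35 => f28]. New: f25, f12, f36, f28.
Round 2: (v) [f36, f1 => f34]; (xii) [f28 => f37]. New: f34, f37.
Round 3: (vii) [f34, f1 => f22]; (ix) [f37, f12 => f39]. New: f22, f39.
Round 4: (vi) [f39 => f29]. New: f29.
Round 5: (x) [f29, f22 => f27]. New: f27.
Closure: {f1, f12, f13, f22, f24, f25, f27, f28, f29, f33, f34, f35, f36, f37, f38, f39, f6} — 17 facts.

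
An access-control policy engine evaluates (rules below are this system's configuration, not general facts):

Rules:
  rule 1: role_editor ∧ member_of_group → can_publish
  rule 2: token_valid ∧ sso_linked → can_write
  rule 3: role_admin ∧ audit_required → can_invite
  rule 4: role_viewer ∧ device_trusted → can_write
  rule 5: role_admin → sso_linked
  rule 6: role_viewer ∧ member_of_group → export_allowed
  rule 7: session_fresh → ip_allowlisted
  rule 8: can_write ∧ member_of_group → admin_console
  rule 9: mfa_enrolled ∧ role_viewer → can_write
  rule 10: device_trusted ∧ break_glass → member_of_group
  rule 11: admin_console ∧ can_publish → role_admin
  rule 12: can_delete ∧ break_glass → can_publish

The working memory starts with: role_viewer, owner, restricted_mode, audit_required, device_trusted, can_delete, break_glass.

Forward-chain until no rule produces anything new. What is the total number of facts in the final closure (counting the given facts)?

Round 1 fires rule 4, rule 10, rule 12, giving can_write, member_of_group, can_publish.
Round 2 fires rule 6, rule 8, giving export_allowed, admin_console.
Round 3 fires rule 11, giving role_admin.
Round 4 fires rule 3, rule 5, giving can_invite, sso_linked.
Closure: {admin_console, audit_required, break_glass, can_delete, can_invite, can_publish, can_write, device_trusted, export_allowed, member_of_group, owner, restricted_mode, role_admin, role_viewer, sso_linked} — 15 facts.

15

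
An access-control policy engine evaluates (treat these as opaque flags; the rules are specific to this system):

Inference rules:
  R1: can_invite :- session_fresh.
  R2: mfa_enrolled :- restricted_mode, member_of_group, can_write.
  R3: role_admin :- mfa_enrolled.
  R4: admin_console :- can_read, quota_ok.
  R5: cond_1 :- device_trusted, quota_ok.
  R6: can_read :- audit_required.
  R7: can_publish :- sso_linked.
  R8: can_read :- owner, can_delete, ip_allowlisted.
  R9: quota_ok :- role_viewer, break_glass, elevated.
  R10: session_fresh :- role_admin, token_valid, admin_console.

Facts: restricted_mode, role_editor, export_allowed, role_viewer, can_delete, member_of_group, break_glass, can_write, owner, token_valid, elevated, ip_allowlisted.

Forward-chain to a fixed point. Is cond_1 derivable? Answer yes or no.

Round 1: R2 [mfa_enrolled :- restricted_mode, member_of_group, can_write.]; R8 [can_read :- owner, can_delete, ip_allowlisted.]; R9 [quota_ok :- role_viewer, break_glass, elevated.]. New: mfa_enrolled, can_read, quota_ok.
Round 2: R3 [role_admin :- mfa_enrolled.]; R4 [admin_console :- can_read, quota_ok.]. New: role_admin, admin_console.
Round 3: R10 [session_fresh :- role_admin, token_valid, admin_console.]. New: session_fresh.
Round 4: R1 [can_invite :- session_fresh.]. New: can_invite.
Fixed point reached. cond_1 is concluded only by R5; R5 needs device_trusted (never derived).

no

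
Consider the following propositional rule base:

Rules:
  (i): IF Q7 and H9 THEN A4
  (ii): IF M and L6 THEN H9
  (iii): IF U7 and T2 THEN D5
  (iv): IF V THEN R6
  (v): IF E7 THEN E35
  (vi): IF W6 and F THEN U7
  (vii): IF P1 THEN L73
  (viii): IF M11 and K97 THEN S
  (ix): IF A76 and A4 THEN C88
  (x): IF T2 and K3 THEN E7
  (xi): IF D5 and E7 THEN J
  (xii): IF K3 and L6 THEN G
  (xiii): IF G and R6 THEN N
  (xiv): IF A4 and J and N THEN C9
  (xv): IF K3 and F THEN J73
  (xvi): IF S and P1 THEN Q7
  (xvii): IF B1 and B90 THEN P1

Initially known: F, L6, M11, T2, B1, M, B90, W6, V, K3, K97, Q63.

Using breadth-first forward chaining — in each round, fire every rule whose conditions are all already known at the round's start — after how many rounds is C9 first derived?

4

Round 1: (ii) [IF M and L6 THEN H9]; (iv) [IF V THEN R6]; (vi) [IF W6 and F THEN U7]; (viii) [IF M11 and K97 THEN S]; (x) [IF T2 and K3 THEN E7]; (xii) [IF K3 and L6 THEN G]; (xv) [IF K3 and F THEN J73]; (xvii) [IF B1 and B90 THEN P1]. New: H9, R6, U7, S, E7, G, J73, P1.
Round 2: (iii) [IF U7 and T2 THEN D5]; (v) [IF E7 THEN E35]; (vii) [IF P1 THEN L73]; (xiii) [IF G and R6 THEN N]; (xvi) [IF S and P1 THEN Q7]. New: D5, E35, L73, N, Q7.
Round 3: (i) [IF Q7 and H9 THEN A4]; (xi) [IF D5 and E7 THEN J]. New: A4, J.
Round 4: (xiv) [IF A4 and J and N THEN C9]. New: C9.
C9 first appears in round 4.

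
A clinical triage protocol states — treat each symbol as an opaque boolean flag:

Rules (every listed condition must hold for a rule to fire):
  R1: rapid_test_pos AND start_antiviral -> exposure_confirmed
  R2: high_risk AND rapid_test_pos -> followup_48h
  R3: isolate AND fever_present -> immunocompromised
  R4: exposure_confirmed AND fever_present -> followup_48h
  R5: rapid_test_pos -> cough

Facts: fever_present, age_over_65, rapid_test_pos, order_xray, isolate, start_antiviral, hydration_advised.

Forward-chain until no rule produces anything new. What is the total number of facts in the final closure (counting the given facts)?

11

Round 1 — R1, R3, R5, derive exposure_confirmed, immunocompromised, cough.
Round 2 — R4, derive followup_48h.
Closure: {age_over_65, cough, exposure_confirmed, fever_present, followup_48h, hydration_advised, immunocompromised, isolate, order_xray, rapid_test_pos, start_antiviral} — 11 facts.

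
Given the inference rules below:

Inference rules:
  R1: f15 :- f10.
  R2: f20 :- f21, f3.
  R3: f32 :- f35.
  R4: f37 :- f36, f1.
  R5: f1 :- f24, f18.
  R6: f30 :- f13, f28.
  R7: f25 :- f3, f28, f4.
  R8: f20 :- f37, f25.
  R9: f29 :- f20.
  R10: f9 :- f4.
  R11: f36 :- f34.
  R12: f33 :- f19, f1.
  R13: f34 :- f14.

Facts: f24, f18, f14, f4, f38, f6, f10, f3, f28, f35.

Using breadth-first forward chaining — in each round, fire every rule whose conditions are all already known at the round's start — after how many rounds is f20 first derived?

4

Round 1 — R1, R3, R5, R7, R10, R13, derive f15, f32, f1, f25, f9, f34.
Round 2 — R11, derive f36.
Round 3 — R4, derive f37.
Round 4 — R8, derive f20.
f20 first appears in round 4.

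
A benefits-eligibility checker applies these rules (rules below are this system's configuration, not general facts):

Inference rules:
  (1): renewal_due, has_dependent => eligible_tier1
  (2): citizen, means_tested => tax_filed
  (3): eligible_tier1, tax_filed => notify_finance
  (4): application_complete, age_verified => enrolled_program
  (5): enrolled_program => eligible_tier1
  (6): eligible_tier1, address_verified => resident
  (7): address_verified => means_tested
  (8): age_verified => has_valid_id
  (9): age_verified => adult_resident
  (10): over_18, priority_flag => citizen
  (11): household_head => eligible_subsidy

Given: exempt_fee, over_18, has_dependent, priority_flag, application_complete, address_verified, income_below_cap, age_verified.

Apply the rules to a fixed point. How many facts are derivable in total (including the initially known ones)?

Round 1 fires (4), (7), (8), (9), (10), giving enrolled_program, means_tested, has_valid_id, adult_resident, citizen.
Round 2 fires (2), (5), giving tax_filed, eligible_tier1.
Round 3 fires (3), (6), giving notify_finance, resident.
Closure: {address_verified, adult_resident, age_verified, application_complete, citizen, eligible_tier1, enrolled_program, exempt_fee, has_dependent, has_valid_id, income_below_cap, means_tested, notify_finance, over_18, priority_flag, resident, tax_filed} — 17 facts.

17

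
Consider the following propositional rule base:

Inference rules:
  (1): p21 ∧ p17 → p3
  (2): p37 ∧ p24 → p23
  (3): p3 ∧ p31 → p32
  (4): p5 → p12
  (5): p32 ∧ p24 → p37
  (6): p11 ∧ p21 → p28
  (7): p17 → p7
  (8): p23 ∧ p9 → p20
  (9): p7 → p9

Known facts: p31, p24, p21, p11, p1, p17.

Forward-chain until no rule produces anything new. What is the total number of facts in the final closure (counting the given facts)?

14

[1] (1) [p21 ∧ p17 → p3]; (6) [p11 ∧ p21 → p28]; (7) [p17 → p7]. ⇒ new: p3, p28, p7.
[2] (3) [p3 ∧ p31 → p32]; (9) [p7 → p9]. ⇒ new: p32, p9.
[3] (5) [p32 ∧ p24 → p37]. ⇒ new: p37.
[4] (2) [p37 ∧ p24 → p23]. ⇒ new: p23.
[5] (8) [p23 ∧ p9 → p20]. ⇒ new: p20.
Closure: {p1, p11, p17, p20, p21, p23, p24, p28, p3, p31, p32, p37, p7, p9} — 14 facts.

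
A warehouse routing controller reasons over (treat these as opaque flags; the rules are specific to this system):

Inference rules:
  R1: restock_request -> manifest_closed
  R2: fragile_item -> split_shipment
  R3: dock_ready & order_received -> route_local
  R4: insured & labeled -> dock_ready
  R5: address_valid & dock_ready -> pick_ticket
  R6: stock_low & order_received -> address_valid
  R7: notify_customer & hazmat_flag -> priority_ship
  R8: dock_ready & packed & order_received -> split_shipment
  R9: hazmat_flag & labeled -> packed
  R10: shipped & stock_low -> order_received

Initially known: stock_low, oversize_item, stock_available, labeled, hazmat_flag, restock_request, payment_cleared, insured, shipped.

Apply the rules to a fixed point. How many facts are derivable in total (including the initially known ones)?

Round 1: R1 [restock_request -> manifest_closed]; R4 [insured & labeled -> dock_ready]; R9 [hazmat_flag & labeled -> packed]; R10 [shipped & stock_low -> order_received]. Adds manifest_closed, dock_ready, packed, order_received.
Round 2: R3 [dock_ready & order_received -> route_local]; R6 [stock_low & order_received -> address_valid]; R8 [dock_ready & packed & order_received -> split_shipment]. Adds route_local, address_valid, split_shipment.
Round 3: R5 [address_valid & dock_ready -> pick_ticket]. Adds pick_ticket.
Closure: {address_valid, dock_ready, hazmat_flag, insured, labeled, manifest_closed, order_received, oversize_item, packed, payment_cleared, pick_ticket, restock_request, route_local, shipped, split_shipment, stock_available, stock_low} — 17 facts.

17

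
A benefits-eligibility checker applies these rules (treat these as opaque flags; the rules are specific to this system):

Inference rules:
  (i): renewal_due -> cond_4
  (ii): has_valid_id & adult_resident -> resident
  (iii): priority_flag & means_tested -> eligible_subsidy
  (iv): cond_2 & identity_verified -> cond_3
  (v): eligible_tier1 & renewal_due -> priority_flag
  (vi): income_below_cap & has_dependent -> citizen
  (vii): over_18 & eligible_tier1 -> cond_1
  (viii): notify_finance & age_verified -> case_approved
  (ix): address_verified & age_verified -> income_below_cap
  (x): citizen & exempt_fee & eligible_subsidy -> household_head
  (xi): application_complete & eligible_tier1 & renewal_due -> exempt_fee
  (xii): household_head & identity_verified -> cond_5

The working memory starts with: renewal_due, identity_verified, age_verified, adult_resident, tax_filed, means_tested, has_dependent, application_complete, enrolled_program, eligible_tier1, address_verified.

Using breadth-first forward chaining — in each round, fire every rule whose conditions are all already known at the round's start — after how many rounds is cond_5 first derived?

Round 1: (i) [renewal_due -> cond_4]; (v) [eligible_tier1 & renewal_due -> priority_flag]; (ix) [address_verified & age_verified -> income_below_cap]; (xi) [application_complete & eligible_tier1 & renewal_due -> exempt_fee]. New: cond_4, priority_flag, income_below_cap, exempt_fee.
Round 2: (iii) [priority_flag & means_tested -> eligible_subsidy]; (vi) [income_below_cap & has_dependent -> citizen]. New: eligible_subsidy, citizen.
Round 3: (x) [citizen & exempt_fee & eligible_subsidy -> household_head]. New: household_head.
Round 4: (xii) [household_head & identity_verified -> cond_5]. New: cond_5.
cond_5 first appears in round 4.

4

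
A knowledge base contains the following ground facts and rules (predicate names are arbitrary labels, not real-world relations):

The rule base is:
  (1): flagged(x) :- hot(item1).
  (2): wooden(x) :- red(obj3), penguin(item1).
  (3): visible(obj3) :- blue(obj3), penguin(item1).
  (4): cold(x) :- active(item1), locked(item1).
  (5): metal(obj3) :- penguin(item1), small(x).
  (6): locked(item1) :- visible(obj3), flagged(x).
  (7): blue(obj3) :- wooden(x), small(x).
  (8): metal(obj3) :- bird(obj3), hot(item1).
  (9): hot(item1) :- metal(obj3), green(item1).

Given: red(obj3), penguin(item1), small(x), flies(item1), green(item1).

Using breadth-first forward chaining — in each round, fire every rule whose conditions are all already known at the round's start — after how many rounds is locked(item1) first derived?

4

Round 1 — (2), (5), derive wooden(x), metal(obj3).
Round 2 — (7), (9), derive blue(obj3), hot(item1).
Round 3 — (1), (3), derive flagged(x), visible(obj3).
Round 4 — (6), derive locked(item1).
locked(item1) first appears in round 4.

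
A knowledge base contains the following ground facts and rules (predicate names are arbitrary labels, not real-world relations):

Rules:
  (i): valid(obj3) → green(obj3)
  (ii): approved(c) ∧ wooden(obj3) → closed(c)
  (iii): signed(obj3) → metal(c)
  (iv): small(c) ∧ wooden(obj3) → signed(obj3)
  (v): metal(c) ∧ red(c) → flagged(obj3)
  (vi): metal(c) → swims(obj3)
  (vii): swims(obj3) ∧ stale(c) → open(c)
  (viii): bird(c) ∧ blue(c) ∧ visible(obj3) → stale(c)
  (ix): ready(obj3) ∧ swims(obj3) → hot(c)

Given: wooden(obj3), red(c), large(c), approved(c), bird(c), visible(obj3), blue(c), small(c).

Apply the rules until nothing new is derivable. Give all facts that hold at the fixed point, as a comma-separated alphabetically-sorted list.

Round 1: (ii) [approved(c) ∧ wooden(obj3) → closed(c)]; (iv) [small(c) ∧ wooden(obj3) → signed(obj3)]; (viii) [bird(c) ∧ blue(c) ∧ visible(obj3) → stale(c)]. Adds closed(c), signed(obj3), stale(c).
Round 2: (iii) [signed(obj3) → metal(c)]. Adds metal(c).
Round 3: (v) [metal(c) ∧ red(c) → flagged(obj3)]; (vi) [metal(c) → swims(obj3)]. Adds flagged(obj3), swims(obj3).
Round 4: (vii) [swims(obj3) ∧ stale(c) → open(c)]. Adds open(c).

approved(c), bird(c), blue(c), closed(c), flagged(obj3), large(c), metal(c), open(c), red(c), signed(obj3), small(c), stale(c), swims(obj3), visible(obj3), wooden(obj3)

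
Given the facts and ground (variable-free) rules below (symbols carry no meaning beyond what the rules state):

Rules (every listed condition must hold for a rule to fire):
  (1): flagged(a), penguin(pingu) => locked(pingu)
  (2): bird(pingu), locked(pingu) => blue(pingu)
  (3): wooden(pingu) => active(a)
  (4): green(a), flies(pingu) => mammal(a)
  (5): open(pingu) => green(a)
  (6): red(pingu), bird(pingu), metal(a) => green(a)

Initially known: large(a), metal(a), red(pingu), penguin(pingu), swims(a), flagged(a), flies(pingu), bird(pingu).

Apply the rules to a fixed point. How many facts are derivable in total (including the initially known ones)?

[1] (1) [flagged(a), penguin(pingu) => locked(pingu)]; (6) [red(pingu), bird(pingu), metal(a) => green(a)]. ⇒ new: locked(pingu), green(a).
[2] (2) [bird(pingu), locked(pingu) => blue(pingu)]; (4) [green(a), flies(pingu) => mammal(a)]. ⇒ new: blue(pingu), mammal(a).
Closure: {bird(pingu), blue(pingu), flagged(a), flies(pingu), green(a), large(a), locked(pingu), mammal(a), metal(a), penguin(pingu), red(pingu), swims(a)} — 12 facts.

12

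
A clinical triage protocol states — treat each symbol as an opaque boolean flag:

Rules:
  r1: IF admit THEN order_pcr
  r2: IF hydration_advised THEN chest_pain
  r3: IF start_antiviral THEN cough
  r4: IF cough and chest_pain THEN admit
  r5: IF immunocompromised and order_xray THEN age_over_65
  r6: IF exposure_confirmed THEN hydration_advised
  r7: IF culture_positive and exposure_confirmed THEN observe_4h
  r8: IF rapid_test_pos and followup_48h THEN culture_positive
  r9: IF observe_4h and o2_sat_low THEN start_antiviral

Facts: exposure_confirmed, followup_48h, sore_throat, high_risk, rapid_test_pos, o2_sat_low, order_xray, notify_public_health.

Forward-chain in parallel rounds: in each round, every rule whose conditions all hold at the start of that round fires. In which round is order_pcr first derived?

6

[1] r6 [IF exposure_confirmed THEN hydration_advised]; r8 [IF rapid_test_pos and followup_48h THEN culture_positive]. ⇒ new: hydration_advised, culture_positive.
[2] r2 [IF hydration_advised THEN chest_pain]; r7 [IF culture_positive and exposure_confirmed THEN observe_4h]. ⇒ new: chest_pain, observe_4h.
[3] r9 [IF observe_4h and o2_sat_low THEN start_antiviral]. ⇒ new: start_antiviral.
[4] r3 [IF start_antiviral THEN cough]. ⇒ new: cough.
[5] r4 [IF cough and chest_pain THEN admit]. ⇒ new: admit.
[6] r1 [IF admit THEN order_pcr]. ⇒ new: order_pcr.
order_pcr first appears in round 6.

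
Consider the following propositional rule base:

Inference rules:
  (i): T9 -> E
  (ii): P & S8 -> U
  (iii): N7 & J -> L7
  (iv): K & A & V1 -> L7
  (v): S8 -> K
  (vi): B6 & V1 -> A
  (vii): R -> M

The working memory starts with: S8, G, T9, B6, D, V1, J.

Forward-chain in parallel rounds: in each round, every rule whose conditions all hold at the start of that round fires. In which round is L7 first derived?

Round 1 — (i), (v), (vi), derive E, K, A.
Round 2 — (iv), derive L7.
L7 first appears in round 2.

2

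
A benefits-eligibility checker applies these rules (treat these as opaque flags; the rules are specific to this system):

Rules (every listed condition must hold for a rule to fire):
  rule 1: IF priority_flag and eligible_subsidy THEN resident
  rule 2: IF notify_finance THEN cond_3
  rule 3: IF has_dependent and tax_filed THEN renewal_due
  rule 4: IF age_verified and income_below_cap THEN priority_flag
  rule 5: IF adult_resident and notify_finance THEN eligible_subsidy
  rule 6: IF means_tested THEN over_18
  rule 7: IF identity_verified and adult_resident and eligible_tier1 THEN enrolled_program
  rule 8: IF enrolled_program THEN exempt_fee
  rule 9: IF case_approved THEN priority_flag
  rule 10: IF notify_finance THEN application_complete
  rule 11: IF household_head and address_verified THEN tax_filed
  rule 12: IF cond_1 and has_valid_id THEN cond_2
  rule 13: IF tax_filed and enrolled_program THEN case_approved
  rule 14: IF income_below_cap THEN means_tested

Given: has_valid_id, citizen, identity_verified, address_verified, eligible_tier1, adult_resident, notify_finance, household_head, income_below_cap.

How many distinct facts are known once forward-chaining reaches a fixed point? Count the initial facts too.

20

Round 1: rule 2 [IF notify_finance THEN cond_3]; rule 5 [IF adult_resident and notify_finance THEN eligible_subsidy]; rule 7 [IF identity_verified and adult_resident and eligible_tier1 THEN enrolled_program]; rule 10 [IF notify_finance THEN application_complete]; rule 11 [IF household_head and address_verified THEN tax_filed]; rule 14 [IF income_below_cap THEN means_tested]. Adds cond_3, eligible_subsidy, enrolled_program, application_complete, tax_filed, means_tested.
Round 2: rule 6 [IF means_tested THEN over_18]; rule 8 [IF enrolled_program THEN exempt_fee]; rule 13 [IF tax_filed and enrolled_program THEN case_approved]. Adds over_18, exempt_fee, case_approved.
Round 3: rule 9 [IF case_approved THEN priority_flag]. Adds priority_flag.
Round 4: rule 1 [IF priority_flag and eligible_subsidy THEN resident]. Adds resident.
Closure: {address_verified, adult_resident, application_complete, case_approved, citizen, cond_3, eligible_subsidy, eligible_tier1, enrolled_program, exempt_fee, has_valid_id, household_head, identity_verified, income_below_cap, means_tested, notify_finance, over_18, priority_flag, resident, tax_filed} — 20 facts.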